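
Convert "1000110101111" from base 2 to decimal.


Input: "1000110101111" in base 2
Positional expansion:
  Digit '1' (value 1) x 2^12 = 4096
  Digit '0' (value 0) x 2^11 = 0
  Digit '0' (value 0) x 2^10 = 0
  Digit '0' (value 0) x 2^9 = 0
  Digit '1' (value 1) x 2^8 = 256
  Digit '1' (value 1) x 2^7 = 128
  Digit '0' (value 0) x 2^6 = 0
  Digit '1' (value 1) x 2^5 = 32
  Digit '0' (value 0) x 2^4 = 0
  Digit '1' (value 1) x 2^3 = 8
  Digit '1' (value 1) x 2^2 = 4
  Digit '1' (value 1) x 2^1 = 2
  Digit '1' (value 1) x 2^0 = 1
Sum = 4527

4527


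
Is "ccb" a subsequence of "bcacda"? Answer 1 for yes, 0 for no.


Check if "ccb" is a subsequence of "bcacda"
Greedy scan:
  Position 0 ('b'): no match needed
  Position 1 ('c'): matches sub[0] = 'c'
  Position 2 ('a'): no match needed
  Position 3 ('c'): matches sub[1] = 'c'
  Position 4 ('d'): no match needed
  Position 5 ('a'): no match needed
Only matched 2/3 characters => not a subsequence

0


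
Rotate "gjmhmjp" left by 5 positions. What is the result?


Input: "gjmhmjp", rotate left by 5
First 5 characters: "gjmhm"
Remaining characters: "jp"
Concatenate remaining + first: "jp" + "gjmhm" = "jpgjmhm"

jpgjmhm


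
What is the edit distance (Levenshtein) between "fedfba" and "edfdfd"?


Computing edit distance: "fedfba" -> "edfdfd"
DP table:
           e    d    f    d    f    d
      0    1    2    3    4    5    6
  f   1    1    2    2    3    4    5
  e   2    1    2    3    3    4    5
  d   3    2    1    2    3    4    4
  f   4    3    2    1    2    3    4
  b   5    4    3    2    2    3    4
  a   6    5    4    3    3    3    4
Edit distance = dp[6][6] = 4

4


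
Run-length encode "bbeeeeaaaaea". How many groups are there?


Input: bbeeeeaaaaea
Scanning for consecutive runs:
  Group 1: 'b' x 2 (positions 0-1)
  Group 2: 'e' x 4 (positions 2-5)
  Group 3: 'a' x 4 (positions 6-9)
  Group 4: 'e' x 1 (positions 10-10)
  Group 5: 'a' x 1 (positions 11-11)
Total groups: 5

5


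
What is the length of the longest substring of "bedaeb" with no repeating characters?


Input: "bedaeb"
Sliding window (track last position of each char):
  Position 0 ('b'): window [0,0] length 1 -- new best
  Position 1 ('e'): window [0,1] length 2 -- new best
  Position 2 ('d'): window [0,2] length 3 -- new best
  Position 3 ('a'): window [0,3] length 4 -- new best
  Position 4 ('e'): repeat (last at 1), move window start to 2
  Position 4 ('e'): window [2,4] length 3
  Position 5 ('b'): window [2,5] length 4
Longest substring with no repeats: "beda" with length 4

4


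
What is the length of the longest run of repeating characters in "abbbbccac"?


Input: "abbbbccac"
Scanning for longest run:
  Position 1 ('b'): new char, reset run to 1
  Position 2 ('b'): continues run of 'b', length=2
  Position 3 ('b'): continues run of 'b', length=3
  Position 4 ('b'): continues run of 'b', length=4
  Position 5 ('c'): new char, reset run to 1
  Position 6 ('c'): continues run of 'c', length=2
  Position 7 ('a'): new char, reset run to 1
  Position 8 ('c'): new char, reset run to 1
Longest run: 'b' with length 4

4


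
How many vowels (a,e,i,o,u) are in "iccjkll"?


Input: iccjkll
Checking each character:
  'i' at position 0: vowel (running total: 1)
  'c' at position 1: consonant
  'c' at position 2: consonant
  'j' at position 3: consonant
  'k' at position 4: consonant
  'l' at position 5: consonant
  'l' at position 6: consonant
Total vowels: 1

1


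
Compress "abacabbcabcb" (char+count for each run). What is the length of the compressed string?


Input: abacabbcabcb
Runs:
  'a' x 1 => "a1"
  'b' x 1 => "b1"
  'a' x 1 => "a1"
  'c' x 1 => "c1"
  'a' x 1 => "a1"
  'b' x 2 => "b2"
  'c' x 1 => "c1"
  'a' x 1 => "a1"
  'b' x 1 => "b1"
  'c' x 1 => "c1"
  'b' x 1 => "b1"
Compressed: "a1b1a1c1a1b2c1a1b1c1b1"
Compressed length: 22

22


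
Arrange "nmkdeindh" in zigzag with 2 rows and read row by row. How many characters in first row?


Zigzag "nmkdeindh" into 2 rows:
Placing characters:
  'n' => row 0
  'm' => row 1
  'k' => row 0
  'd' => row 1
  'e' => row 0
  'i' => row 1
  'n' => row 0
  'd' => row 1
  'h' => row 0
Rows:
  Row 0: "nkenh"
  Row 1: "mdid"
First row length: 5

5


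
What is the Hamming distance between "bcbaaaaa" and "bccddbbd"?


Comparing "bcbaaaaa" and "bccddbbd" position by position:
  Position 0: 'b' vs 'b' => same
  Position 1: 'c' vs 'c' => same
  Position 2: 'b' vs 'c' => differ
  Position 3: 'a' vs 'd' => differ
  Position 4: 'a' vs 'd' => differ
  Position 5: 'a' vs 'b' => differ
  Position 6: 'a' vs 'b' => differ
  Position 7: 'a' vs 'd' => differ
Total differences (Hamming distance): 6

6


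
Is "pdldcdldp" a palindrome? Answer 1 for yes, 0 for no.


Input: pdldcdldp
Reversed: pdldcdldp
  Compare pos 0 ('p') with pos 8 ('p'): match
  Compare pos 1 ('d') with pos 7 ('d'): match
  Compare pos 2 ('l') with pos 6 ('l'): match
  Compare pos 3 ('d') with pos 5 ('d'): match
Result: palindrome

1


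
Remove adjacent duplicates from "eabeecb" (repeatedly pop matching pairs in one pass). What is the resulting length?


Input: eabeecb
Stack-based adjacent duplicate removal:
  Read 'e': push. Stack: e
  Read 'a': push. Stack: ea
  Read 'b': push. Stack: eab
  Read 'e': push. Stack: eabe
  Read 'e': matches stack top 'e' => pop. Stack: eab
  Read 'c': push. Stack: eabc
  Read 'b': push. Stack: eabcb
Final stack: "eabcb" (length 5)

5


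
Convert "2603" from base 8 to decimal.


Input: "2603" in base 8
Positional expansion:
  Digit '2' (value 2) x 8^3 = 1024
  Digit '6' (value 6) x 8^2 = 384
  Digit '0' (value 0) x 8^1 = 0
  Digit '3' (value 3) x 8^0 = 3
Sum = 1411

1411


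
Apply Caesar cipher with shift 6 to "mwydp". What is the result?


Caesar cipher: shift "mwydp" by 6
  'm' (pos 12) + 6 = pos 18 = 's'
  'w' (pos 22) + 6 = pos 2 = 'c'
  'y' (pos 24) + 6 = pos 4 = 'e'
  'd' (pos 3) + 6 = pos 9 = 'j'
  'p' (pos 15) + 6 = pos 21 = 'v'
Result: scejv

scejv


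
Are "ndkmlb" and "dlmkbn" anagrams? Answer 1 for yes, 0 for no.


Strings: "ndkmlb", "dlmkbn"
Sorted first:  bdklmn
Sorted second: bdklmn
Sorted forms match => anagrams

1


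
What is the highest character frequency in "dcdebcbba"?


Input: dcdebcbba
Character counts:
  'a': 1
  'b': 3
  'c': 2
  'd': 2
  'e': 1
Maximum frequency: 3

3


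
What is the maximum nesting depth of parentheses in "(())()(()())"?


Input: "(())()(()())"
Tracking depth:
  Position 0 '(': depth becomes 1
  Position 1 '(': depth becomes 2
  Position 2 ')': depth becomes 1
  Position 3 ')': depth becomes 0
  Position 4 '(': depth becomes 1
  Position 5 ')': depth becomes 0
  Position 6 '(': depth becomes 1
  Position 7 '(': depth becomes 2
  Position 8 ')': depth becomes 1
  Position 9 '(': depth becomes 2
  Position 10 ')': depth becomes 1
  Position 11 ')': depth becomes 0
Maximum depth reached: 2

2


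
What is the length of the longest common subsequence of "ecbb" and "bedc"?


LCS of "ecbb" and "bedc"
DP table:
           b    e    d    c
      0    0    0    0    0
  e   0    0    1    1    1
  c   0    0    1    1    2
  b   0    1    1    1    2
  b   0    1    1    1    2
LCS length = dp[4][4] = 2

2


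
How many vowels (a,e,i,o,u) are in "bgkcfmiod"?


Input: bgkcfmiod
Checking each character:
  'b' at position 0: consonant
  'g' at position 1: consonant
  'k' at position 2: consonant
  'c' at position 3: consonant
  'f' at position 4: consonant
  'm' at position 5: consonant
  'i' at position 6: vowel (running total: 1)
  'o' at position 7: vowel (running total: 2)
  'd' at position 8: consonant
Total vowels: 2

2


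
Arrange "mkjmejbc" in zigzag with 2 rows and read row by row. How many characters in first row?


Zigzag "mkjmejbc" into 2 rows:
Placing characters:
  'm' => row 0
  'k' => row 1
  'j' => row 0
  'm' => row 1
  'e' => row 0
  'j' => row 1
  'b' => row 0
  'c' => row 1
Rows:
  Row 0: "mjeb"
  Row 1: "kmjc"
First row length: 4

4


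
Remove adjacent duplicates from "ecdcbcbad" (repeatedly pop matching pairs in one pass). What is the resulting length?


Input: ecdcbcbad
Stack-based adjacent duplicate removal:
  Read 'e': push. Stack: e
  Read 'c': push. Stack: ec
  Read 'd': push. Stack: ecd
  Read 'c': push. Stack: ecdc
  Read 'b': push. Stack: ecdcb
  Read 'c': push. Stack: ecdcbc
  Read 'b': push. Stack: ecdcbcb
  Read 'a': push. Stack: ecdcbcba
  Read 'd': push. Stack: ecdcbcbad
Final stack: "ecdcbcbad" (length 9)

9


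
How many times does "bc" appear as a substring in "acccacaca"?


Searching for "bc" in "acccacaca"
Scanning each position:
  Position 0: "ac" => no
  Position 1: "cc" => no
  Position 2: "cc" => no
  Position 3: "ca" => no
  Position 4: "ac" => no
  Position 5: "ca" => no
  Position 6: "ac" => no
  Position 7: "ca" => no
Total occurrences: 0

0


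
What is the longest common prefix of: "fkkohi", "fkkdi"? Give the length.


Words: fkkohi, fkkdi
  Position 0: all 'f' => match
  Position 1: all 'k' => match
  Position 2: all 'k' => match
  Position 3: ('o', 'd') => mismatch, stop
LCP = "fkk" (length 3)

3


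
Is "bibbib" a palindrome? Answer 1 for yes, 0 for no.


Input: bibbib
Reversed: bibbib
  Compare pos 0 ('b') with pos 5 ('b'): match
  Compare pos 1 ('i') with pos 4 ('i'): match
  Compare pos 2 ('b') with pos 3 ('b'): match
Result: palindrome

1


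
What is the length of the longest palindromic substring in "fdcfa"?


Input: "fdcfa"
Checking substrings for palindromes:
  No multi-char palindromic substrings found
Longest palindromic substring: "f" with length 1

1


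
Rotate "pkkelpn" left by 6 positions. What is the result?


Input: "pkkelpn", rotate left by 6
First 6 characters: "pkkelp"
Remaining characters: "n"
Concatenate remaining + first: "n" + "pkkelp" = "npkkelp"

npkkelp


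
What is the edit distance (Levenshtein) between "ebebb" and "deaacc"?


Computing edit distance: "ebebb" -> "deaacc"
DP table:
           d    e    a    a    c    c
      0    1    2    3    4    5    6
  e   1    1    1    2    3    4    5
  b   2    2    2    2    3    4    5
  e   3    3    2    3    3    4    5
  b   4    4    3    3    4    4    5
  b   5    5    4    4    4    5    5
Edit distance = dp[5][6] = 5

5


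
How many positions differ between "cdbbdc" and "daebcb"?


Comparing "cdbbdc" and "daebcb" position by position:
  Position 0: 'c' vs 'd' => DIFFER
  Position 1: 'd' vs 'a' => DIFFER
  Position 2: 'b' vs 'e' => DIFFER
  Position 3: 'b' vs 'b' => same
  Position 4: 'd' vs 'c' => DIFFER
  Position 5: 'c' vs 'b' => DIFFER
Positions that differ: 5

5


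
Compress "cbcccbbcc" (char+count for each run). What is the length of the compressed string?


Input: cbcccbbcc
Runs:
  'c' x 1 => "c1"
  'b' x 1 => "b1"
  'c' x 3 => "c3"
  'b' x 2 => "b2"
  'c' x 2 => "c2"
Compressed: "c1b1c3b2c2"
Compressed length: 10

10


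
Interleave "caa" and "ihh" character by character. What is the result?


Interleaving "caa" and "ihh":
  Position 0: 'c' from first, 'i' from second => "ci"
  Position 1: 'a' from first, 'h' from second => "ah"
  Position 2: 'a' from first, 'h' from second => "ah"
Result: ciahah

ciahah


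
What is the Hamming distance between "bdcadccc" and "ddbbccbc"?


Comparing "bdcadccc" and "ddbbccbc" position by position:
  Position 0: 'b' vs 'd' => differ
  Position 1: 'd' vs 'd' => same
  Position 2: 'c' vs 'b' => differ
  Position 3: 'a' vs 'b' => differ
  Position 4: 'd' vs 'c' => differ
  Position 5: 'c' vs 'c' => same
  Position 6: 'c' vs 'b' => differ
  Position 7: 'c' vs 'c' => same
Total differences (Hamming distance): 5

5


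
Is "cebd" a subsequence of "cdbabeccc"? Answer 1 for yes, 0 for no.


Check if "cebd" is a subsequence of "cdbabeccc"
Greedy scan:
  Position 0 ('c'): matches sub[0] = 'c'
  Position 1 ('d'): no match needed
  Position 2 ('b'): no match needed
  Position 3 ('a'): no match needed
  Position 4 ('b'): no match needed
  Position 5 ('e'): matches sub[1] = 'e'
  Position 6 ('c'): no match needed
  Position 7 ('c'): no match needed
  Position 8 ('c'): no match needed
Only matched 2/4 characters => not a subsequence

0


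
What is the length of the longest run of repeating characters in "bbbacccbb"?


Input: "bbbacccbb"
Scanning for longest run:
  Position 1 ('b'): continues run of 'b', length=2
  Position 2 ('b'): continues run of 'b', length=3
  Position 3 ('a'): new char, reset run to 1
  Position 4 ('c'): new char, reset run to 1
  Position 5 ('c'): continues run of 'c', length=2
  Position 6 ('c'): continues run of 'c', length=3
  Position 7 ('b'): new char, reset run to 1
  Position 8 ('b'): continues run of 'b', length=2
Longest run: 'b' with length 3

3


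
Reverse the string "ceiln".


Input: ceiln
Reading characters right to left:
  Position 4: 'n'
  Position 3: 'l'
  Position 2: 'i'
  Position 1: 'e'
  Position 0: 'c'
Reversed: nliec

nliec


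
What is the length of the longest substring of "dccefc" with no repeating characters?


Input: "dccefc"
Sliding window (track last position of each char):
  Position 0 ('d'): window [0,0] length 1 -- new best
  Position 1 ('c'): window [0,1] length 2 -- new best
  Position 2 ('c'): repeat (last at 1), move window start to 2
  Position 2 ('c'): window [2,2] length 1
  Position 3 ('e'): window [2,3] length 2
  Position 4 ('f'): window [2,4] length 3 -- new best
  Position 5 ('c'): repeat (last at 2), move window start to 3
  Position 5 ('c'): window [3,5] length 3
Longest substring with no repeats: "cef" with length 3

3


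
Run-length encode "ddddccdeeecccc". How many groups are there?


Input: ddddccdeeecccc
Scanning for consecutive runs:
  Group 1: 'd' x 4 (positions 0-3)
  Group 2: 'c' x 2 (positions 4-5)
  Group 3: 'd' x 1 (positions 6-6)
  Group 4: 'e' x 3 (positions 7-9)
  Group 5: 'c' x 4 (positions 10-13)
Total groups: 5

5


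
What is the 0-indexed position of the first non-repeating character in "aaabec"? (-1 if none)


Input: aaabec
Character frequencies:
  'a': 3
  'b': 1
  'c': 1
  'e': 1
Scanning left to right for freq == 1:
  Position 0 ('a'): freq=3, skip
  Position 1 ('a'): freq=3, skip
  Position 2 ('a'): freq=3, skip
  Position 3 ('b'): unique! => answer = 3

3


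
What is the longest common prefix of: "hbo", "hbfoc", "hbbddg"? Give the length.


Words: hbo, hbfoc, hbbddg
  Position 0: all 'h' => match
  Position 1: all 'b' => match
  Position 2: ('o', 'f', 'b') => mismatch, stop
LCP = "hb" (length 2)

2


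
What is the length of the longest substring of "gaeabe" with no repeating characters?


Input: "gaeabe"
Sliding window (track last position of each char):
  Position 0 ('g'): window [0,0] length 1 -- new best
  Position 1 ('a'): window [0,1] length 2 -- new best
  Position 2 ('e'): window [0,2] length 3 -- new best
  Position 3 ('a'): repeat (last at 1), move window start to 2
  Position 3 ('a'): window [2,3] length 2
  Position 4 ('b'): window [2,4] length 3
  Position 5 ('e'): repeat (last at 2), move window start to 3
  Position 5 ('e'): window [3,5] length 3
Longest substring with no repeats: "gae" with length 3

3


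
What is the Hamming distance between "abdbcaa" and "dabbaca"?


Comparing "abdbcaa" and "dabbaca" position by position:
  Position 0: 'a' vs 'd' => differ
  Position 1: 'b' vs 'a' => differ
  Position 2: 'd' vs 'b' => differ
  Position 3: 'b' vs 'b' => same
  Position 4: 'c' vs 'a' => differ
  Position 5: 'a' vs 'c' => differ
  Position 6: 'a' vs 'a' => same
Total differences (Hamming distance): 5

5


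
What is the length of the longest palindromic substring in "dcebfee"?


Input: "dcebfee"
Checking substrings for palindromes:
  [5:7] "ee" (len 2) => palindrome
Longest palindromic substring: "ee" with length 2

2


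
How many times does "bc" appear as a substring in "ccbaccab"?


Searching for "bc" in "ccbaccab"
Scanning each position:
  Position 0: "cc" => no
  Position 1: "cb" => no
  Position 2: "ba" => no
  Position 3: "ac" => no
  Position 4: "cc" => no
  Position 5: "ca" => no
  Position 6: "ab" => no
Total occurrences: 0

0


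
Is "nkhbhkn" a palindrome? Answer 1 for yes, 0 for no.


Input: nkhbhkn
Reversed: nkhbhkn
  Compare pos 0 ('n') with pos 6 ('n'): match
  Compare pos 1 ('k') with pos 5 ('k'): match
  Compare pos 2 ('h') with pos 4 ('h'): match
Result: palindrome

1


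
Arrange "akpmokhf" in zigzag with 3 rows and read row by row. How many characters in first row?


Zigzag "akpmokhf" into 3 rows:
Placing characters:
  'a' => row 0
  'k' => row 1
  'p' => row 2
  'm' => row 1
  'o' => row 0
  'k' => row 1
  'h' => row 2
  'f' => row 1
Rows:
  Row 0: "ao"
  Row 1: "kmkf"
  Row 2: "ph"
First row length: 2

2


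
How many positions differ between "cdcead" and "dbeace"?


Comparing "cdcead" and "dbeace" position by position:
  Position 0: 'c' vs 'd' => DIFFER
  Position 1: 'd' vs 'b' => DIFFER
  Position 2: 'c' vs 'e' => DIFFER
  Position 3: 'e' vs 'a' => DIFFER
  Position 4: 'a' vs 'c' => DIFFER
  Position 5: 'd' vs 'e' => DIFFER
Positions that differ: 6

6


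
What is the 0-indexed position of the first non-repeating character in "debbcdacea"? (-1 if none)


Input: debbcdacea
Character frequencies:
  'a': 2
  'b': 2
  'c': 2
  'd': 2
  'e': 2
Scanning left to right for freq == 1:
  Position 0 ('d'): freq=2, skip
  Position 1 ('e'): freq=2, skip
  Position 2 ('b'): freq=2, skip
  Position 3 ('b'): freq=2, skip
  Position 4 ('c'): freq=2, skip
  Position 5 ('d'): freq=2, skip
  Position 6 ('a'): freq=2, skip
  Position 7 ('c'): freq=2, skip
  Position 8 ('e'): freq=2, skip
  Position 9 ('a'): freq=2, skip
  No unique character found => answer = -1

-1


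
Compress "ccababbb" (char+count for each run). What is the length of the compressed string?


Input: ccababbb
Runs:
  'c' x 2 => "c2"
  'a' x 1 => "a1"
  'b' x 1 => "b1"
  'a' x 1 => "a1"
  'b' x 3 => "b3"
Compressed: "c2a1b1a1b3"
Compressed length: 10

10


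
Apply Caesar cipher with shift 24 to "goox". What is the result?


Caesar cipher: shift "goox" by 24
  'g' (pos 6) + 24 = pos 4 = 'e'
  'o' (pos 14) + 24 = pos 12 = 'm'
  'o' (pos 14) + 24 = pos 12 = 'm'
  'x' (pos 23) + 24 = pos 21 = 'v'
Result: emmv

emmv


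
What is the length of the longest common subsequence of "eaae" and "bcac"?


LCS of "eaae" and "bcac"
DP table:
           b    c    a    c
      0    0    0    0    0
  e   0    0    0    0    0
  a   0    0    0    1    1
  a   0    0    0    1    1
  e   0    0    0    1    1
LCS length = dp[4][4] = 1

1


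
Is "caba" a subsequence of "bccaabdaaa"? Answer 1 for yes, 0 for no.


Check if "caba" is a subsequence of "bccaabdaaa"
Greedy scan:
  Position 0 ('b'): no match needed
  Position 1 ('c'): matches sub[0] = 'c'
  Position 2 ('c'): no match needed
  Position 3 ('a'): matches sub[1] = 'a'
  Position 4 ('a'): no match needed
  Position 5 ('b'): matches sub[2] = 'b'
  Position 6 ('d'): no match needed
  Position 7 ('a'): matches sub[3] = 'a'
  Position 8 ('a'): no match needed
  Position 9 ('a'): no match needed
All 4 characters matched => is a subsequence

1


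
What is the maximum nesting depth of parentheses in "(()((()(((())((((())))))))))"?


Input: "(()((()(((())((((())))))))))"
Tracking depth:
  Position 0 '(': depth becomes 1
  Position 1 '(': depth becomes 2
  Position 2 ')': depth becomes 1
  Position 3 '(': depth becomes 2
  Position 4 '(': depth becomes 3
  Position 5 '(': depth becomes 4
  Position 6 ')': depth becomes 3
  Position 7 '(': depth becomes 4
  Position 8 '(': depth becomes 5
  Position 9 '(': depth becomes 6
  Position 10 '(': depth becomes 7
  Position 11 ')': depth becomes 6
  Position 12 ')': depth becomes 5
  Position 13 '(': depth becomes 6
  Position 14 '(': depth becomes 7
  Position 15 '(': depth becomes 8
  Position 16 '(': depth becomes 9
  Position 17 '(': depth becomes 10
  Position 18 ')': depth becomes 9
  Position 19 ')': depth becomes 8
  Position 20 ')': depth becomes 7
  Position 21 ')': depth becomes 6
  Position 22 ')': depth becomes 5
  Position 23 ')': depth becomes 4
  Position 24 ')': depth becomes 3
  Position 25 ')': depth becomes 2
  Position 26 ')': depth becomes 1
  Position 27 ')': depth becomes 0
Maximum depth reached: 10

10


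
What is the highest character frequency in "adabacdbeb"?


Input: adabacdbeb
Character counts:
  'a': 3
  'b': 3
  'c': 1
  'd': 2
  'e': 1
Maximum frequency: 3

3


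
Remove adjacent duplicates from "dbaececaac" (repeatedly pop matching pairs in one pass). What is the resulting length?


Input: dbaececaac
Stack-based adjacent duplicate removal:
  Read 'd': push. Stack: d
  Read 'b': push. Stack: db
  Read 'a': push. Stack: dba
  Read 'e': push. Stack: dbae
  Read 'c': push. Stack: dbaec
  Read 'e': push. Stack: dbaece
  Read 'c': push. Stack: dbaecec
  Read 'a': push. Stack: dbaececa
  Read 'a': matches stack top 'a' => pop. Stack: dbaecec
  Read 'c': matches stack top 'c' => pop. Stack: dbaece
Final stack: "dbaece" (length 6)

6


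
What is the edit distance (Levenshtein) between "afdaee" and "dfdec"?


Computing edit distance: "afdaee" -> "dfdec"
DP table:
           d    f    d    e    c
      0    1    2    3    4    5
  a   1    1    2    3    4    5
  f   2    2    1    2    3    4
  d   3    2    2    1    2    3
  a   4    3    3    2    2    3
  e   5    4    4    3    2    3
  e   6    5    5    4    3    3
Edit distance = dp[6][5] = 3

3


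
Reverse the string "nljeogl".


Input: nljeogl
Reading characters right to left:
  Position 6: 'l'
  Position 5: 'g'
  Position 4: 'o'
  Position 3: 'e'
  Position 2: 'j'
  Position 1: 'l'
  Position 0: 'n'
Reversed: lgoejln

lgoejln


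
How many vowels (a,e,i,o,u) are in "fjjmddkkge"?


Input: fjjmddkkge
Checking each character:
  'f' at position 0: consonant
  'j' at position 1: consonant
  'j' at position 2: consonant
  'm' at position 3: consonant
  'd' at position 4: consonant
  'd' at position 5: consonant
  'k' at position 6: consonant
  'k' at position 7: consonant
  'g' at position 8: consonant
  'e' at position 9: vowel (running total: 1)
Total vowels: 1

1


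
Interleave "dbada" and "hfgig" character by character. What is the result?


Interleaving "dbada" and "hfgig":
  Position 0: 'd' from first, 'h' from second => "dh"
  Position 1: 'b' from first, 'f' from second => "bf"
  Position 2: 'a' from first, 'g' from second => "ag"
  Position 3: 'd' from first, 'i' from second => "di"
  Position 4: 'a' from first, 'g' from second => "ag"
Result: dhbfagdiag

dhbfagdiag


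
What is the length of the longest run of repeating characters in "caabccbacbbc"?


Input: "caabccbacbbc"
Scanning for longest run:
  Position 1 ('a'): new char, reset run to 1
  Position 2 ('a'): continues run of 'a', length=2
  Position 3 ('b'): new char, reset run to 1
  Position 4 ('c'): new char, reset run to 1
  Position 5 ('c'): continues run of 'c', length=2
  Position 6 ('b'): new char, reset run to 1
  Position 7 ('a'): new char, reset run to 1
  Position 8 ('c'): new char, reset run to 1
  Position 9 ('b'): new char, reset run to 1
  Position 10 ('b'): continues run of 'b', length=2
  Position 11 ('c'): new char, reset run to 1
Longest run: 'a' with length 2

2


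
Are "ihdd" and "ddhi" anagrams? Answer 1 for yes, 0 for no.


Strings: "ihdd", "ddhi"
Sorted first:  ddhi
Sorted second: ddhi
Sorted forms match => anagrams

1


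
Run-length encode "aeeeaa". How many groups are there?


Input: aeeeaa
Scanning for consecutive runs:
  Group 1: 'a' x 1 (positions 0-0)
  Group 2: 'e' x 3 (positions 1-3)
  Group 3: 'a' x 2 (positions 4-5)
Total groups: 3

3


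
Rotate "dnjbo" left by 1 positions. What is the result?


Input: "dnjbo", rotate left by 1
First 1 characters: "d"
Remaining characters: "njbo"
Concatenate remaining + first: "njbo" + "d" = "njbod"

njbod


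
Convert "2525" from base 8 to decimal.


Input: "2525" in base 8
Positional expansion:
  Digit '2' (value 2) x 8^3 = 1024
  Digit '5' (value 5) x 8^2 = 320
  Digit '2' (value 2) x 8^1 = 16
  Digit '5' (value 5) x 8^0 = 5
Sum = 1365

1365


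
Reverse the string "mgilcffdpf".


Input: mgilcffdpf
Reading characters right to left:
  Position 9: 'f'
  Position 8: 'p'
  Position 7: 'd'
  Position 6: 'f'
  Position 5: 'f'
  Position 4: 'c'
  Position 3: 'l'
  Position 2: 'i'
  Position 1: 'g'
  Position 0: 'm'
Reversed: fpdffcligm

fpdffcligm


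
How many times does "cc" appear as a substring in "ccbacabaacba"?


Searching for "cc" in "ccbacabaacba"
Scanning each position:
  Position 0: "cc" => MATCH
  Position 1: "cb" => no
  Position 2: "ba" => no
  Position 3: "ac" => no
  Position 4: "ca" => no
  Position 5: "ab" => no
  Position 6: "ba" => no
  Position 7: "aa" => no
  Position 8: "ac" => no
  Position 9: "cb" => no
  Position 10: "ba" => no
Total occurrences: 1

1


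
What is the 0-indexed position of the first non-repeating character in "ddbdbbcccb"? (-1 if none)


Input: ddbdbbcccb
Character frequencies:
  'b': 4
  'c': 3
  'd': 3
Scanning left to right for freq == 1:
  Position 0 ('d'): freq=3, skip
  Position 1 ('d'): freq=3, skip
  Position 2 ('b'): freq=4, skip
  Position 3 ('d'): freq=3, skip
  Position 4 ('b'): freq=4, skip
  Position 5 ('b'): freq=4, skip
  Position 6 ('c'): freq=3, skip
  Position 7 ('c'): freq=3, skip
  Position 8 ('c'): freq=3, skip
  Position 9 ('b'): freq=4, skip
  No unique character found => answer = -1

-1


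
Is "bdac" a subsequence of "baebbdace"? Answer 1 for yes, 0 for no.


Check if "bdac" is a subsequence of "baebbdace"
Greedy scan:
  Position 0 ('b'): matches sub[0] = 'b'
  Position 1 ('a'): no match needed
  Position 2 ('e'): no match needed
  Position 3 ('b'): no match needed
  Position 4 ('b'): no match needed
  Position 5 ('d'): matches sub[1] = 'd'
  Position 6 ('a'): matches sub[2] = 'a'
  Position 7 ('c'): matches sub[3] = 'c'
  Position 8 ('e'): no match needed
All 4 characters matched => is a subsequence

1


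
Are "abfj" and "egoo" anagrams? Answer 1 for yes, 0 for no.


Strings: "abfj", "egoo"
Sorted first:  abfj
Sorted second: egoo
Differ at position 0: 'a' vs 'e' => not anagrams

0


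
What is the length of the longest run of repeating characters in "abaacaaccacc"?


Input: "abaacaaccacc"
Scanning for longest run:
  Position 1 ('b'): new char, reset run to 1
  Position 2 ('a'): new char, reset run to 1
  Position 3 ('a'): continues run of 'a', length=2
  Position 4 ('c'): new char, reset run to 1
  Position 5 ('a'): new char, reset run to 1
  Position 6 ('a'): continues run of 'a', length=2
  Position 7 ('c'): new char, reset run to 1
  Position 8 ('c'): continues run of 'c', length=2
  Position 9 ('a'): new char, reset run to 1
  Position 10 ('c'): new char, reset run to 1
  Position 11 ('c'): continues run of 'c', length=2
Longest run: 'a' with length 2

2


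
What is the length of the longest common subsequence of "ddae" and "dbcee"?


LCS of "ddae" and "dbcee"
DP table:
           d    b    c    e    e
      0    0    0    0    0    0
  d   0    1    1    1    1    1
  d   0    1    1    1    1    1
  a   0    1    1    1    1    1
  e   0    1    1    1    2    2
LCS length = dp[4][5] = 2

2


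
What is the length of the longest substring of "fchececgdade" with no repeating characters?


Input: "fchececgdade"
Sliding window (track last position of each char):
  Position 0 ('f'): window [0,0] length 1 -- new best
  Position 1 ('c'): window [0,1] length 2 -- new best
  Position 2 ('h'): window [0,2] length 3 -- new best
  Position 3 ('e'): window [0,3] length 4 -- new best
  Position 4 ('c'): repeat (last at 1), move window start to 2
  Position 4 ('c'): window [2,4] length 3
  Position 5 ('e'): repeat (last at 3), move window start to 4
  Position 5 ('e'): window [4,5] length 2
  Position 6 ('c'): repeat (last at 4), move window start to 5
  Position 6 ('c'): window [5,6] length 2
  Position 7 ('g'): window [5,7] length 3
  Position 8 ('d'): window [5,8] length 4
  Position 9 ('a'): window [5,9] length 5 -- new best
  Position 10 ('d'): repeat (last at 8), move window start to 9
  Position 10 ('d'): window [9,10] length 2
  Position 11 ('e'): window [9,11] length 3
Longest substring with no repeats: "ecgda" with length 5

5


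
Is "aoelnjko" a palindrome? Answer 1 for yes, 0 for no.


Input: aoelnjko
Reversed: okjnleoa
  Compare pos 0 ('a') with pos 7 ('o'): MISMATCH
  Compare pos 1 ('o') with pos 6 ('k'): MISMATCH
  Compare pos 2 ('e') with pos 5 ('j'): MISMATCH
  Compare pos 3 ('l') with pos 4 ('n'): MISMATCH
Result: not a palindrome

0


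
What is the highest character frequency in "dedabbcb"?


Input: dedabbcb
Character counts:
  'a': 1
  'b': 3
  'c': 1
  'd': 2
  'e': 1
Maximum frequency: 3

3


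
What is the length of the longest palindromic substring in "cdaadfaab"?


Input: "cdaadfaab"
Checking substrings for palindromes:
  [1:5] "daad" (len 4) => palindrome
  [2:4] "aa" (len 2) => palindrome
  [6:8] "aa" (len 2) => palindrome
Longest palindromic substring: "daad" with length 4

4


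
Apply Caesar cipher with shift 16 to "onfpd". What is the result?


Caesar cipher: shift "onfpd" by 16
  'o' (pos 14) + 16 = pos 4 = 'e'
  'n' (pos 13) + 16 = pos 3 = 'd'
  'f' (pos 5) + 16 = pos 21 = 'v'
  'p' (pos 15) + 16 = pos 5 = 'f'
  'd' (pos 3) + 16 = pos 19 = 't'
Result: edvft

edvft


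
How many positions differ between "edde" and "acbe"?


Comparing "edde" and "acbe" position by position:
  Position 0: 'e' vs 'a' => DIFFER
  Position 1: 'd' vs 'c' => DIFFER
  Position 2: 'd' vs 'b' => DIFFER
  Position 3: 'e' vs 'e' => same
Positions that differ: 3

3


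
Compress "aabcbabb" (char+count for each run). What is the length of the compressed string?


Input: aabcbabb
Runs:
  'a' x 2 => "a2"
  'b' x 1 => "b1"
  'c' x 1 => "c1"
  'b' x 1 => "b1"
  'a' x 1 => "a1"
  'b' x 2 => "b2"
Compressed: "a2b1c1b1a1b2"
Compressed length: 12

12


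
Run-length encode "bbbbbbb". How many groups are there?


Input: bbbbbbb
Scanning for consecutive runs:
  Group 1: 'b' x 7 (positions 0-6)
Total groups: 1

1


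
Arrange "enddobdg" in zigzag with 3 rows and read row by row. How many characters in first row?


Zigzag "enddobdg" into 3 rows:
Placing characters:
  'e' => row 0
  'n' => row 1
  'd' => row 2
  'd' => row 1
  'o' => row 0
  'b' => row 1
  'd' => row 2
  'g' => row 1
Rows:
  Row 0: "eo"
  Row 1: "ndbg"
  Row 2: "dd"
First row length: 2

2


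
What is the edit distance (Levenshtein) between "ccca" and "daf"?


Computing edit distance: "ccca" -> "daf"
DP table:
           d    a    f
      0    1    2    3
  c   1    1    2    3
  c   2    2    2    3
  c   3    3    3    3
  a   4    4    3    4
Edit distance = dp[4][3] = 4

4


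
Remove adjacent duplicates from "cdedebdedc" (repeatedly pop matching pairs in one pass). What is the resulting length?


Input: cdedebdedc
Stack-based adjacent duplicate removal:
  Read 'c': push. Stack: c
  Read 'd': push. Stack: cd
  Read 'e': push. Stack: cde
  Read 'd': push. Stack: cded
  Read 'e': push. Stack: cdede
  Read 'b': push. Stack: cdedeb
  Read 'd': push. Stack: cdedebd
  Read 'e': push. Stack: cdedebde
  Read 'd': push. Stack: cdedebded
  Read 'c': push. Stack: cdedebdedc
Final stack: "cdedebdedc" (length 10)

10


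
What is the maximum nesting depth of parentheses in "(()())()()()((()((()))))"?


Input: "(()())()()()((()((()))))"
Tracking depth:
  Position 0 '(': depth becomes 1
  Position 1 '(': depth becomes 2
  Position 2 ')': depth becomes 1
  Position 3 '(': depth becomes 2
  Position 4 ')': depth becomes 1
  Position 5 ')': depth becomes 0
  Position 6 '(': depth becomes 1
  Position 7 ')': depth becomes 0
  Position 8 '(': depth becomes 1
  Position 9 ')': depth becomes 0
  Position 10 '(': depth becomes 1
  Position 11 ')': depth becomes 0
  Position 12 '(': depth becomes 1
  Position 13 '(': depth becomes 2
  Position 14 '(': depth becomes 3
  Position 15 ')': depth becomes 2
  Position 16 '(': depth becomes 3
  Position 17 '(': depth becomes 4
  Position 18 '(': depth becomes 5
  Position 19 ')': depth becomes 4
  Position 20 ')': depth becomes 3
  Position 21 ')': depth becomes 2
  Position 22 ')': depth becomes 1
  Position 23 ')': depth becomes 0
Maximum depth reached: 5

5


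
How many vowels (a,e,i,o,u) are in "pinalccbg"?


Input: pinalccbg
Checking each character:
  'p' at position 0: consonant
  'i' at position 1: vowel (running total: 1)
  'n' at position 2: consonant
  'a' at position 3: vowel (running total: 2)
  'l' at position 4: consonant
  'c' at position 5: consonant
  'c' at position 6: consonant
  'b' at position 7: consonant
  'g' at position 8: consonant
Total vowels: 2

2


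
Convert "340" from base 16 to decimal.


Input: "340" in base 16
Positional expansion:
  Digit '3' (value 3) x 16^2 = 768
  Digit '4' (value 4) x 16^1 = 64
  Digit '0' (value 0) x 16^0 = 0
Sum = 832

832


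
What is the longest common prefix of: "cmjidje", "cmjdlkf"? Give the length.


Words: cmjidje, cmjdlkf
  Position 0: all 'c' => match
  Position 1: all 'm' => match
  Position 2: all 'j' => match
  Position 3: ('i', 'd') => mismatch, stop
LCP = "cmj" (length 3)

3


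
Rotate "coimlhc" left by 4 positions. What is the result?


Input: "coimlhc", rotate left by 4
First 4 characters: "coim"
Remaining characters: "lhc"
Concatenate remaining + first: "lhc" + "coim" = "lhccoim"

lhccoim


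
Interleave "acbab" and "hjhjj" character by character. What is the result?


Interleaving "acbab" and "hjhjj":
  Position 0: 'a' from first, 'h' from second => "ah"
  Position 1: 'c' from first, 'j' from second => "cj"
  Position 2: 'b' from first, 'h' from second => "bh"
  Position 3: 'a' from first, 'j' from second => "aj"
  Position 4: 'b' from first, 'j' from second => "bj"
Result: ahcjbhajbj

ahcjbhajbj


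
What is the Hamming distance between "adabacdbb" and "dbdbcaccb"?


Comparing "adabacdbb" and "dbdbcaccb" position by position:
  Position 0: 'a' vs 'd' => differ
  Position 1: 'd' vs 'b' => differ
  Position 2: 'a' vs 'd' => differ
  Position 3: 'b' vs 'b' => same
  Position 4: 'a' vs 'c' => differ
  Position 5: 'c' vs 'a' => differ
  Position 6: 'd' vs 'c' => differ
  Position 7: 'b' vs 'c' => differ
  Position 8: 'b' vs 'b' => same
Total differences (Hamming distance): 7

7


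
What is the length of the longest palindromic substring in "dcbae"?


Input: "dcbae"
Checking substrings for palindromes:
  No multi-char palindromic substrings found
Longest palindromic substring: "d" with length 1

1


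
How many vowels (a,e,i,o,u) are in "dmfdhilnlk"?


Input: dmfdhilnlk
Checking each character:
  'd' at position 0: consonant
  'm' at position 1: consonant
  'f' at position 2: consonant
  'd' at position 3: consonant
  'h' at position 4: consonant
  'i' at position 5: vowel (running total: 1)
  'l' at position 6: consonant
  'n' at position 7: consonant
  'l' at position 8: consonant
  'k' at position 9: consonant
Total vowels: 1

1


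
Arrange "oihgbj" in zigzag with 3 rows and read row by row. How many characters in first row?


Zigzag "oihgbj" into 3 rows:
Placing characters:
  'o' => row 0
  'i' => row 1
  'h' => row 2
  'g' => row 1
  'b' => row 0
  'j' => row 1
Rows:
  Row 0: "ob"
  Row 1: "igj"
  Row 2: "h"
First row length: 2

2


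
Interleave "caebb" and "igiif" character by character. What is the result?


Interleaving "caebb" and "igiif":
  Position 0: 'c' from first, 'i' from second => "ci"
  Position 1: 'a' from first, 'g' from second => "ag"
  Position 2: 'e' from first, 'i' from second => "ei"
  Position 3: 'b' from first, 'i' from second => "bi"
  Position 4: 'b' from first, 'f' from second => "bf"
Result: ciageibibf

ciageibibf


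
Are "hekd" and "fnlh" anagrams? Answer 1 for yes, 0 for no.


Strings: "hekd", "fnlh"
Sorted first:  dehk
Sorted second: fhln
Differ at position 0: 'd' vs 'f' => not anagrams

0


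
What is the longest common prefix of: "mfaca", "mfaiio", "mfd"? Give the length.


Words: mfaca, mfaiio, mfd
  Position 0: all 'm' => match
  Position 1: all 'f' => match
  Position 2: ('a', 'a', 'd') => mismatch, stop
LCP = "mf" (length 2)

2


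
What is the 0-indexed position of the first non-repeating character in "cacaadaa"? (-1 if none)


Input: cacaadaa
Character frequencies:
  'a': 5
  'c': 2
  'd': 1
Scanning left to right for freq == 1:
  Position 0 ('c'): freq=2, skip
  Position 1 ('a'): freq=5, skip
  Position 2 ('c'): freq=2, skip
  Position 3 ('a'): freq=5, skip
  Position 4 ('a'): freq=5, skip
  Position 5 ('d'): unique! => answer = 5

5


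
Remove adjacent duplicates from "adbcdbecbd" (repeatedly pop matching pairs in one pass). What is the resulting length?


Input: adbcdbecbd
Stack-based adjacent duplicate removal:
  Read 'a': push. Stack: a
  Read 'd': push. Stack: ad
  Read 'b': push. Stack: adb
  Read 'c': push. Stack: adbc
  Read 'd': push. Stack: adbcd
  Read 'b': push. Stack: adbcdb
  Read 'e': push. Stack: adbcdbe
  Read 'c': push. Stack: adbcdbec
  Read 'b': push. Stack: adbcdbecb
  Read 'd': push. Stack: adbcdbecbd
Final stack: "adbcdbecbd" (length 10)

10


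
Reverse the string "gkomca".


Input: gkomca
Reading characters right to left:
  Position 5: 'a'
  Position 4: 'c'
  Position 3: 'm'
  Position 2: 'o'
  Position 1: 'k'
  Position 0: 'g'
Reversed: acmokg

acmokg


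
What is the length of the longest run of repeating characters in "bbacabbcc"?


Input: "bbacabbcc"
Scanning for longest run:
  Position 1 ('b'): continues run of 'b', length=2
  Position 2 ('a'): new char, reset run to 1
  Position 3 ('c'): new char, reset run to 1
  Position 4 ('a'): new char, reset run to 1
  Position 5 ('b'): new char, reset run to 1
  Position 6 ('b'): continues run of 'b', length=2
  Position 7 ('c'): new char, reset run to 1
  Position 8 ('c'): continues run of 'c', length=2
Longest run: 'b' with length 2

2


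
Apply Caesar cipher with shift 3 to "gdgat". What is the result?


Caesar cipher: shift "gdgat" by 3
  'g' (pos 6) + 3 = pos 9 = 'j'
  'd' (pos 3) + 3 = pos 6 = 'g'
  'g' (pos 6) + 3 = pos 9 = 'j'
  'a' (pos 0) + 3 = pos 3 = 'd'
  't' (pos 19) + 3 = pos 22 = 'w'
Result: jgjdw

jgjdw


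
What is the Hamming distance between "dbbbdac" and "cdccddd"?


Comparing "dbbbdac" and "cdccddd" position by position:
  Position 0: 'd' vs 'c' => differ
  Position 1: 'b' vs 'd' => differ
  Position 2: 'b' vs 'c' => differ
  Position 3: 'b' vs 'c' => differ
  Position 4: 'd' vs 'd' => same
  Position 5: 'a' vs 'd' => differ
  Position 6: 'c' vs 'd' => differ
Total differences (Hamming distance): 6

6


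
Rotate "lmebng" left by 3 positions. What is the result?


Input: "lmebng", rotate left by 3
First 3 characters: "lme"
Remaining characters: "bng"
Concatenate remaining + first: "bng" + "lme" = "bnglme"

bnglme


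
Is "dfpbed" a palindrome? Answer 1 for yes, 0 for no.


Input: dfpbed
Reversed: debpfd
  Compare pos 0 ('d') with pos 5 ('d'): match
  Compare pos 1 ('f') with pos 4 ('e'): MISMATCH
  Compare pos 2 ('p') with pos 3 ('b'): MISMATCH
Result: not a palindrome

0


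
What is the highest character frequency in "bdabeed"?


Input: bdabeed
Character counts:
  'a': 1
  'b': 2
  'd': 2
  'e': 2
Maximum frequency: 2

2


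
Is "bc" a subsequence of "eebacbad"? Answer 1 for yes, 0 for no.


Check if "bc" is a subsequence of "eebacbad"
Greedy scan:
  Position 0 ('e'): no match needed
  Position 1 ('e'): no match needed
  Position 2 ('b'): matches sub[0] = 'b'
  Position 3 ('a'): no match needed
  Position 4 ('c'): matches sub[1] = 'c'
  Position 5 ('b'): no match needed
  Position 6 ('a'): no match needed
  Position 7 ('d'): no match needed
All 2 characters matched => is a subsequence

1


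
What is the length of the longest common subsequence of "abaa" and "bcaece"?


LCS of "abaa" and "bcaece"
DP table:
           b    c    a    e    c    e
      0    0    0    0    0    0    0
  a   0    0    0    1    1    1    1
  b   0    1    1    1    1    1    1
  a   0    1    1    2    2    2    2
  a   0    1    1    2    2    2    2
LCS length = dp[4][6] = 2

2
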